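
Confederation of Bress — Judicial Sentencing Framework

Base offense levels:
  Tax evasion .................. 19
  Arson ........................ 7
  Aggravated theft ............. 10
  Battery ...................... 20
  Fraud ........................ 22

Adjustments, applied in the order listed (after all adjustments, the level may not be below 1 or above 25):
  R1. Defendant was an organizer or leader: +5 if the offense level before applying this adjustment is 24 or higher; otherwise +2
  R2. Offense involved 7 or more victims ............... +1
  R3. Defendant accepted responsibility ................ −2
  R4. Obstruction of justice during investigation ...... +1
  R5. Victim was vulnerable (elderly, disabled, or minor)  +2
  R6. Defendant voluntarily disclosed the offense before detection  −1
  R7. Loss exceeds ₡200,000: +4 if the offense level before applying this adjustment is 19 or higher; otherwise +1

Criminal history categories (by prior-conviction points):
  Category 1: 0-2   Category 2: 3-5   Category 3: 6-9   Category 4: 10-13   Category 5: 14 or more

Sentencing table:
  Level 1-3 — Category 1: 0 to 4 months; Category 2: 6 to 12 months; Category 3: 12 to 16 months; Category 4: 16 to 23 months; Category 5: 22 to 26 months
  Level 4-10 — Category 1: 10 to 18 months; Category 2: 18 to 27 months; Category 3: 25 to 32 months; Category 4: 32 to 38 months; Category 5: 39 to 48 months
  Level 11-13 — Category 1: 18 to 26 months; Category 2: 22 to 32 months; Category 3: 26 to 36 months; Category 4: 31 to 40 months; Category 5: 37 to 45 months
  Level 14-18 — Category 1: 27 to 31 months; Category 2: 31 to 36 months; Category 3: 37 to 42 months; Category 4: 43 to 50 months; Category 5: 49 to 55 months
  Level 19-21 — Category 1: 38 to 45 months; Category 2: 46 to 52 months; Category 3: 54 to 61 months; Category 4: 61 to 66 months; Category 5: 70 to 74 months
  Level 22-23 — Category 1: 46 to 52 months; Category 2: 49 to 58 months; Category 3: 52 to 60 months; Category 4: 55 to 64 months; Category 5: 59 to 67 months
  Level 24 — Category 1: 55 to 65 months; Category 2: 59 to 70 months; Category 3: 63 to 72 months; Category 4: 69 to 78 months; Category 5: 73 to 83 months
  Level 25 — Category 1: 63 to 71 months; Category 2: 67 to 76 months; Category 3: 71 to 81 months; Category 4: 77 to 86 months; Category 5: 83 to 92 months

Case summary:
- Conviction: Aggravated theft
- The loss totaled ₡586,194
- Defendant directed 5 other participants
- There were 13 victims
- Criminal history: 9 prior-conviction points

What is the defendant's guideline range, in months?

37-42 months

Base offense level for aggravated theft: 10.
R1 applies (level before this adjustment is 10 < 24, so +2): 10 + 2 = 12.
R2 applies: 12 + 1 = 13.
R4 does not apply.
R5 does not apply.
R6 does not apply.
R7 applies (level before this adjustment is 13 < 19, so +1): 13 + 1 = 14.
Final offense level: 14.
Criminal history: 9 prior points → Category 3 (6-9).
Level 14 falls in the 14-18 band.
Grid: Level 14-18 × Category 3 = 37-42 months.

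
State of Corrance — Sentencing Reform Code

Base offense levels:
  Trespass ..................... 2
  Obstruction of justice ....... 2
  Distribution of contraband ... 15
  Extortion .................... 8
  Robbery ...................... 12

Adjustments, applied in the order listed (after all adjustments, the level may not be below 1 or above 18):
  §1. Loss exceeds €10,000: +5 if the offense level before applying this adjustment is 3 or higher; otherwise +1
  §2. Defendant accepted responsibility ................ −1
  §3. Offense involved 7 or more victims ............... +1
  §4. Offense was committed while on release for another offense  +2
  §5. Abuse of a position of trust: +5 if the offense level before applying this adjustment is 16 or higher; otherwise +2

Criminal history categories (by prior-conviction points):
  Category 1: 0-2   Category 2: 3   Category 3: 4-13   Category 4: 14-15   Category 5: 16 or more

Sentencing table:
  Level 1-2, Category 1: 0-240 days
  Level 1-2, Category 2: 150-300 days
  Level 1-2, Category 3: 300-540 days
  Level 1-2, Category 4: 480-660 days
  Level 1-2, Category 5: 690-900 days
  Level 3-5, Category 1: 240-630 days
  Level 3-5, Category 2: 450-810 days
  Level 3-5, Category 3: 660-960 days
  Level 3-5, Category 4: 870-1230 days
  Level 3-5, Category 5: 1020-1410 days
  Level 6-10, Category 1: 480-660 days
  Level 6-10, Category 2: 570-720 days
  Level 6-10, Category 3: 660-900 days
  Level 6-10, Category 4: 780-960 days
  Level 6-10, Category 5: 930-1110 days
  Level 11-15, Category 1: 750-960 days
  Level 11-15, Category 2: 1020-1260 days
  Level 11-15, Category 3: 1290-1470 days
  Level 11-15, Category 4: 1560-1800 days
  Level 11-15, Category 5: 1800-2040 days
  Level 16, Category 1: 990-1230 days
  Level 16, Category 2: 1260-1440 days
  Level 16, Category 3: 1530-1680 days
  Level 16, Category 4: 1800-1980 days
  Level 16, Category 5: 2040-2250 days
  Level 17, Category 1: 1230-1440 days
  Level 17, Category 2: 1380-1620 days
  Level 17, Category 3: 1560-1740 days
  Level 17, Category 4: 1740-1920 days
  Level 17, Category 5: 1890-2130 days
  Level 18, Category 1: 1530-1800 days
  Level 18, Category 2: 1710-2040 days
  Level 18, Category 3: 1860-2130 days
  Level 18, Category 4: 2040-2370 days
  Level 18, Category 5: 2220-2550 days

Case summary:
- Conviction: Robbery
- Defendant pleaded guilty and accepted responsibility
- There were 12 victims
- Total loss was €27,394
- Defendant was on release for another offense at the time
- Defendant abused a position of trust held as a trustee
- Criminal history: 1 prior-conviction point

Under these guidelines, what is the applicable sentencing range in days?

Base offense level for robbery: 12.
§1 applies (level before this adjustment is 12 ≥ 3, so +5): 12 + 5 = 17.
§2 applies: 17 − 1 = 16.
§3 applies: 16 + 1 = 17.
§4 applies: 17 + 2 = 19.
§5 applies (level before this adjustment is 19 ≥ 16, so +5): 19 + 5 = 24.
Level 24 exceeds the maximum of 18; capped at 18.
Final offense level: 18.
Criminal history: 1 prior point → Category 1 (0-2).
Level 18 falls in the 18 band.
Grid: Level 18 × Category 1 = 1530-1800 days.

1530-1800 days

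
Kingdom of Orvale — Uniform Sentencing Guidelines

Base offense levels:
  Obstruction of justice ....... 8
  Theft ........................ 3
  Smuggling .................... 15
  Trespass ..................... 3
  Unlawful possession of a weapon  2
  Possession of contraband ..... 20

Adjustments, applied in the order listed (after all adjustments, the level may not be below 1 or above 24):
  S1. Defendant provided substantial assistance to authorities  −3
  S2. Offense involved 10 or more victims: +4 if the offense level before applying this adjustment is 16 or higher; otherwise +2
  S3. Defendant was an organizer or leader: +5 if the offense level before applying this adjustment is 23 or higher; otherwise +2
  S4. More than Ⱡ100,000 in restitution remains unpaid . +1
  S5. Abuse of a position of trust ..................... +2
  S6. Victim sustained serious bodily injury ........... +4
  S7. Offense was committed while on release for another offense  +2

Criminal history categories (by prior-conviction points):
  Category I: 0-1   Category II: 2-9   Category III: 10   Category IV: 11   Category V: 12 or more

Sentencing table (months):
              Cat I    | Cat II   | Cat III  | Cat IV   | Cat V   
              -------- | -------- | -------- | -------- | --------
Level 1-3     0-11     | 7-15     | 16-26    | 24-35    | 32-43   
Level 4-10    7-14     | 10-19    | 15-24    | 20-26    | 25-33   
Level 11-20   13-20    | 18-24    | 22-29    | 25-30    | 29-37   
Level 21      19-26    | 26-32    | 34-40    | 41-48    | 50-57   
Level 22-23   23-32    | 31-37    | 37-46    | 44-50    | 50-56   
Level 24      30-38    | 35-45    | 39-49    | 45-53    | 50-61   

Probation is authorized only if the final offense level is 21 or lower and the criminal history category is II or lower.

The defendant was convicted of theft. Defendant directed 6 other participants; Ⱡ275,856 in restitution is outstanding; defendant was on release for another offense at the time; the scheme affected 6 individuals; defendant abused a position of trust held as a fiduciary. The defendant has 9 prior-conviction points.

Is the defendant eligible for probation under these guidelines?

Yes

Base offense level for theft: 3.
S3 applies (level before this adjustment is 3 < 23, so +2): 3 + 2 = 5.
S4 applies: 5 + 1 = 6.
S5 applies: 6 + 2 = 8.
S7 applies: 8 + 2 = 10.
Final offense level: 10.
Criminal history: 9 prior points → Category II (2-9).
Level 10 falls in the 4-10 band.
Grid: Level 4-10 × Category II = 10-19 months.
Probation check: level 10 ≤ 21 and category II ≤ II → eligible.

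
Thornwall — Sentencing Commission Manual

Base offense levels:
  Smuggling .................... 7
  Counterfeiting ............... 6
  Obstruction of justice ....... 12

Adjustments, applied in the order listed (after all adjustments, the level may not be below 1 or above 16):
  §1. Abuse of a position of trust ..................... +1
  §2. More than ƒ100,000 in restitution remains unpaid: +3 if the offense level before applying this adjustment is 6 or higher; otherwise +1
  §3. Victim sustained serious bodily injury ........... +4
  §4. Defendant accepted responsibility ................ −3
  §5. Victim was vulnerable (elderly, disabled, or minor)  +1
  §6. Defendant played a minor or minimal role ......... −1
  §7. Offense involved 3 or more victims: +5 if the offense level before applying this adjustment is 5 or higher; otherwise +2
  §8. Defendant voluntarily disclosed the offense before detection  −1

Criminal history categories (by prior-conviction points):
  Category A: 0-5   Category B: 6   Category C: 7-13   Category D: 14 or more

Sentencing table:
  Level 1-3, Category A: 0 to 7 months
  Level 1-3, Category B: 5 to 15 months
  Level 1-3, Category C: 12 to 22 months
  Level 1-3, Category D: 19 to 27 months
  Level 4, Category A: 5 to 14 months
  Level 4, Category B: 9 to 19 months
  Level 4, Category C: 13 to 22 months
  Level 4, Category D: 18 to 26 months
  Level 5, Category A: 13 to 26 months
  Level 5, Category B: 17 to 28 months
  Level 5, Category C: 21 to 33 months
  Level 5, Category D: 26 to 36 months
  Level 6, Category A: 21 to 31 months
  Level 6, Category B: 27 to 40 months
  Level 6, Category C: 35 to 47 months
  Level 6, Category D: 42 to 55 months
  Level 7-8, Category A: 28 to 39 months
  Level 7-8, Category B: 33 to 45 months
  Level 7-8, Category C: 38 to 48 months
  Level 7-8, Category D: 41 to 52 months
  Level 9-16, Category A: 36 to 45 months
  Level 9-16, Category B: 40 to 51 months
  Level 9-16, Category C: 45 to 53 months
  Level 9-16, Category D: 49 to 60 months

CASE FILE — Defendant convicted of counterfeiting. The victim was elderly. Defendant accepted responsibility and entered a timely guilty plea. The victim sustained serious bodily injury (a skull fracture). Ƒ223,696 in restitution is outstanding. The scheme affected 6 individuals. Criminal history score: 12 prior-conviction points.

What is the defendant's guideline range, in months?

Base offense level for counterfeiting: 6.
§1 does not apply.
§2 applies (level before this adjustment is 6 ≥ 6, so +3): 6 + 3 = 9.
§3 applies: 9 + 4 = 13.
§4 applies: 13 − 3 = 10.
§5 applies: 10 + 1 = 11.
§6 does not apply.
§7 applies (level before this adjustment is 11 ≥ 5, so +5): 11 + 5 = 16.
Final offense level: 16.
Criminal history: 12 prior points → Category C (7-13).
Level 16 falls in the 9-16 band.
Grid: Level 9-16 × Category C = 45-53 months.

45-53 months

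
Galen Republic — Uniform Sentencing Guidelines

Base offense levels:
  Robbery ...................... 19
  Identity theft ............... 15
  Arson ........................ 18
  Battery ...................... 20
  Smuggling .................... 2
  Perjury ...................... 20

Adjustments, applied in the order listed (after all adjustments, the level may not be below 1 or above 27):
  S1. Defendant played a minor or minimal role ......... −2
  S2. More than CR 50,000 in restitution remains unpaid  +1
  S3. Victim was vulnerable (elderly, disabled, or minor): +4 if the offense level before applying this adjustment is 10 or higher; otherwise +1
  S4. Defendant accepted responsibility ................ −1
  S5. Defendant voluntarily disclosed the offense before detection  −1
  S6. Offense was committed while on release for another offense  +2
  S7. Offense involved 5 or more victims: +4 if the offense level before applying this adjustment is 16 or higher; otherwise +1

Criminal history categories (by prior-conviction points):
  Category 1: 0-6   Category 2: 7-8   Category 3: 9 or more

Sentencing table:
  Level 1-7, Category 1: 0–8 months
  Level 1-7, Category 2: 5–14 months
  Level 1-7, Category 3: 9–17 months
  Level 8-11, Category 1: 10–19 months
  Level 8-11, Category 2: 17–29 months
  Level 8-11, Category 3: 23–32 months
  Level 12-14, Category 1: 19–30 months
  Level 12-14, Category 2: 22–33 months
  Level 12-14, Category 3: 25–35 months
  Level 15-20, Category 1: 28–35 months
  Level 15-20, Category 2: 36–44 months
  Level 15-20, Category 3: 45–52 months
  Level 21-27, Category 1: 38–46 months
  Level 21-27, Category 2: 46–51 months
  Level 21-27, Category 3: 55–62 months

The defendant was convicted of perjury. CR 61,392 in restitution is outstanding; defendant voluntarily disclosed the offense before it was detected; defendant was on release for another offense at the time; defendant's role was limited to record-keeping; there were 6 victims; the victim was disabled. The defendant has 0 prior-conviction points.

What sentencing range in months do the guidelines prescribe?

38-46 months

Base offense level for perjury: 20.
S1 applies: 20 − 2 = 18.
S2 applies: 18 + 1 = 19.
S3 applies (level before this adjustment is 19 ≥ 10, so +4): 19 + 4 = 23.
S4 does not apply.
S5 applies: 23 − 1 = 22.
S6 applies: 22 + 2 = 24.
S7 applies (level before this adjustment is 24 ≥ 16, so +4): 24 + 4 = 28.
Level 28 exceeds the maximum of 27; capped at 27.
Final offense level: 27.
Criminal history: 0 prior points → Category 1 (0-6).
Level 27 falls in the 21-27 band.
Grid: Level 21-27 × Category 1 = 38-46 months.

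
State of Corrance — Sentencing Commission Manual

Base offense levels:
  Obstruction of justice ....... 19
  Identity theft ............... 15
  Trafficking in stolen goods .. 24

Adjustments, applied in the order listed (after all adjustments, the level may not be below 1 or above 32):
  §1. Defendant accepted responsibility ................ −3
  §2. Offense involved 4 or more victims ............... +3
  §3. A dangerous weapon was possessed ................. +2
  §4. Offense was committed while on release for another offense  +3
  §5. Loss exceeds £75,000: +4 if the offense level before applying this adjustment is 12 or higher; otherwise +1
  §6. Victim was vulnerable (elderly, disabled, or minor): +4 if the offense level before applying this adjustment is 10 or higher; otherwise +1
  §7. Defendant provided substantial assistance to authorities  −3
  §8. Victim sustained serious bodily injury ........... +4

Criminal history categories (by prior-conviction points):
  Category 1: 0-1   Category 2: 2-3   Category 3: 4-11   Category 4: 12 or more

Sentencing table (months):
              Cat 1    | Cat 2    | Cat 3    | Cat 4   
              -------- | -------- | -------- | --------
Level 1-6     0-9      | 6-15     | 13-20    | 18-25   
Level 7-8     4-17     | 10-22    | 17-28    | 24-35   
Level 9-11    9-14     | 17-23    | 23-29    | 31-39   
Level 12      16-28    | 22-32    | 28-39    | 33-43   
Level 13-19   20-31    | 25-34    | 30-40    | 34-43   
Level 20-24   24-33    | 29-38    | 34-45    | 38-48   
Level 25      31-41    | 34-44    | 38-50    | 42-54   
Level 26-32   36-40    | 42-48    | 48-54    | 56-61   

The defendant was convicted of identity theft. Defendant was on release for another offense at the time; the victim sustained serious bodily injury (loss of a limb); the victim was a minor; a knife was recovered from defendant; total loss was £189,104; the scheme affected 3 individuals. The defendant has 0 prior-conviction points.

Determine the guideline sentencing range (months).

Base offense level for identity theft: 15.
§2 does not apply.
§3 applies: 15 + 2 = 17.
§4 applies: 17 + 3 = 20.
§5 applies (level before this adjustment is 20 ≥ 12, so +4): 20 + 4 = 24.
§6 applies (level before this adjustment is 24 ≥ 10, so +4): 24 + 4 = 28.
§8 applies: 28 + 4 = 32.
Final offense level: 32.
Criminal history: 0 prior points → Category 1 (0-1).
Level 32 falls in the 26-32 band.
Grid: Level 26-32 × Category 1 = 36-40 months.

36-40 months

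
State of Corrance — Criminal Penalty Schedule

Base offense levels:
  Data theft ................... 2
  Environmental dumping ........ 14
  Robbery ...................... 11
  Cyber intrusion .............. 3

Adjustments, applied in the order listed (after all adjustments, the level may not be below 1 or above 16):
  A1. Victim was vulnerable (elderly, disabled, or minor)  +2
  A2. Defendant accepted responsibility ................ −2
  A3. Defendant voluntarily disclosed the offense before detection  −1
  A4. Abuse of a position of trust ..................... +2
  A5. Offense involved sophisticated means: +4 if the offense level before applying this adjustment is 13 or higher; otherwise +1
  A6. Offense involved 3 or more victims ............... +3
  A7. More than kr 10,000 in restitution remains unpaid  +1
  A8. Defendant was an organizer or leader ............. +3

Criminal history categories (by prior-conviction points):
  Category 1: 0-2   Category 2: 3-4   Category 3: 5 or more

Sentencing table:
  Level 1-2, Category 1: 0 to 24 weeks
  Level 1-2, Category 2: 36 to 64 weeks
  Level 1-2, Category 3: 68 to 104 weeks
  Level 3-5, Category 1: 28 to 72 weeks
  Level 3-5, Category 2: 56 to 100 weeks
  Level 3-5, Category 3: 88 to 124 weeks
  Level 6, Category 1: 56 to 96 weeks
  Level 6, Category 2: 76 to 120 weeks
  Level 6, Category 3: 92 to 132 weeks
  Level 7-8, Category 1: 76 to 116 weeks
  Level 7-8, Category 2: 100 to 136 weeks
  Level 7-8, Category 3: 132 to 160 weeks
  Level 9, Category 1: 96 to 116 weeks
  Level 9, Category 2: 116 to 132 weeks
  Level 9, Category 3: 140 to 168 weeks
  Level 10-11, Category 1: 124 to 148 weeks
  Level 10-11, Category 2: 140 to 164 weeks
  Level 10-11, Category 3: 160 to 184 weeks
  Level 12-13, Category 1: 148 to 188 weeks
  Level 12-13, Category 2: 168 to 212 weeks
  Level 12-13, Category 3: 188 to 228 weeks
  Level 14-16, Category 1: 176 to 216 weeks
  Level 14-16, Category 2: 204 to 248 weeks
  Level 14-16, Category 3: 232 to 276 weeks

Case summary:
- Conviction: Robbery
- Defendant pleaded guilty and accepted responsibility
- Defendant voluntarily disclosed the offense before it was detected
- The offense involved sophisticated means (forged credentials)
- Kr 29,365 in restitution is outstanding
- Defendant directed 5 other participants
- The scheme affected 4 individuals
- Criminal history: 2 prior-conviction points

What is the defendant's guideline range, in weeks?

Base offense level for robbery: 11.
A1 does not apply.
A2 applies: 11 − 2 = 9.
A3 applies: 9 − 1 = 8.
A5 applies (level before this adjustment is 8 < 13, so +1): 8 + 1 = 9.
A6 applies: 9 + 3 = 12.
A7 applies: 12 + 1 = 13.
A8 applies: 13 + 3 = 16.
Final offense level: 16.
Criminal history: 2 prior points → Category 1 (0-2).
Level 16 falls in the 14-16 band.
Grid: Level 14-16 × Category 1 = 176-216 weeks.

176-216 weeks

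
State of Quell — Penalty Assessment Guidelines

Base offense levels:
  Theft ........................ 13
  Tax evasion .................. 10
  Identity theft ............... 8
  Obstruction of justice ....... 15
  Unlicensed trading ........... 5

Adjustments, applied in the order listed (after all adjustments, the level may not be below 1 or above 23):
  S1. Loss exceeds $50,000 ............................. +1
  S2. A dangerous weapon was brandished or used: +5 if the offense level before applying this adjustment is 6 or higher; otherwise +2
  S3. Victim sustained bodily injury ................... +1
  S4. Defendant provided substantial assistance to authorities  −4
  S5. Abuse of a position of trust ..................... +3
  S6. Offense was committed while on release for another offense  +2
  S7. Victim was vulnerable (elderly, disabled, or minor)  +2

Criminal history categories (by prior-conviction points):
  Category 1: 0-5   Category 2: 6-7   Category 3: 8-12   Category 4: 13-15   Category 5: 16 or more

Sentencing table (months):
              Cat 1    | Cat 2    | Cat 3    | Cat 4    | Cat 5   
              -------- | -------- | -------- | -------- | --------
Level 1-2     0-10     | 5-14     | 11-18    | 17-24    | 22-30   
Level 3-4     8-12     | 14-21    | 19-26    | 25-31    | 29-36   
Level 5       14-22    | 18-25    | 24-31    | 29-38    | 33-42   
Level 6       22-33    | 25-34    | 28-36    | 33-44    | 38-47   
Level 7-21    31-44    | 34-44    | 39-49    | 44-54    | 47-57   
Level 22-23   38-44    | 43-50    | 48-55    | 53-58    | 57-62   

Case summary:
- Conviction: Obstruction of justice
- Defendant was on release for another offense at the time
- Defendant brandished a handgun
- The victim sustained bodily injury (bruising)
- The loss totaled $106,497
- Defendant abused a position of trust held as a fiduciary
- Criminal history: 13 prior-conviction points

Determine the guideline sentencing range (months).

53-58 months

Base offense level for obstruction of justice: 15.
S1 applies: 15 + 1 = 16.
S2 applies (level before this adjustment is 16 ≥ 6, so +5): 16 + 5 = 21.
S3 applies: 21 + 1 = 22.
S4 does not apply.
S5 applies: 22 + 3 = 25.
S6 applies: 25 + 2 = 27.
Level 27 exceeds the maximum of 23; capped at 23.
Final offense level: 23.
Criminal history: 13 prior points → Category 4 (13-15).
Level 23 falls in the 22-23 band.
Grid: Level 22-23 × Category 4 = 53-58 months.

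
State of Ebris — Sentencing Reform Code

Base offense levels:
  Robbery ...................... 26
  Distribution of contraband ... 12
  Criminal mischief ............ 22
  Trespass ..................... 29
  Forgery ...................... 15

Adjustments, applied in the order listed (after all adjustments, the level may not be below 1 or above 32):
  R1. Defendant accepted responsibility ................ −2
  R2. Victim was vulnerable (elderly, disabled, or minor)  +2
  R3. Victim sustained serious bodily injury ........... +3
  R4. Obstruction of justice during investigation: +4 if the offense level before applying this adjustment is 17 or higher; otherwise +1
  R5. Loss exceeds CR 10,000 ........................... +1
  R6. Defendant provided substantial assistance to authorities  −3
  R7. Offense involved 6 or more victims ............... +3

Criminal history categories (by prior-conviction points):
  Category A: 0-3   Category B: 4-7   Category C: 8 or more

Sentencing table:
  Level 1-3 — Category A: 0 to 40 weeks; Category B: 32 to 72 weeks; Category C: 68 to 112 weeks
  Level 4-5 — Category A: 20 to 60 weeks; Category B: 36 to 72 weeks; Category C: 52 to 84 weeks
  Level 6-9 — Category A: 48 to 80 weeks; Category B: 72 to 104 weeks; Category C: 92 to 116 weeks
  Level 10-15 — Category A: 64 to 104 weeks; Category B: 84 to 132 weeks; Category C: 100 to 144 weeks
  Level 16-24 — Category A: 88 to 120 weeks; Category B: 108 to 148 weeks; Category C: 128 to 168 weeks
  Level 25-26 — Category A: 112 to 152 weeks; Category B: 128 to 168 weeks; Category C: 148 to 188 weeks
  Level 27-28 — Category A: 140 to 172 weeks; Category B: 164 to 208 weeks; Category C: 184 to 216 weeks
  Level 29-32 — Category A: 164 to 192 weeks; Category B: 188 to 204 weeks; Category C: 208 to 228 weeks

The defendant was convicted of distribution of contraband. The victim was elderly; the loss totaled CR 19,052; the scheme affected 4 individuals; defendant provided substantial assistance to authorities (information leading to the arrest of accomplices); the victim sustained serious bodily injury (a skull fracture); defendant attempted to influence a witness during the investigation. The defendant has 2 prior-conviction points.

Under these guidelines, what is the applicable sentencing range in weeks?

88-120 weeks

Base offense level for distribution of contraband: 12.
R2 applies: 12 + 2 = 14.
R3 applies: 14 + 3 = 17.
R4 applies (level before this adjustment is 17 ≥ 17, so +4): 17 + 4 = 21.
R5 applies: 21 + 1 = 22.
R6 applies: 22 − 3 = 19.
R7 does not apply.
Final offense level: 19.
Criminal history: 2 prior points → Category A (0-3).
Level 19 falls in the 16-24 band.
Grid: Level 16-24 × Category A = 88-120 weeks.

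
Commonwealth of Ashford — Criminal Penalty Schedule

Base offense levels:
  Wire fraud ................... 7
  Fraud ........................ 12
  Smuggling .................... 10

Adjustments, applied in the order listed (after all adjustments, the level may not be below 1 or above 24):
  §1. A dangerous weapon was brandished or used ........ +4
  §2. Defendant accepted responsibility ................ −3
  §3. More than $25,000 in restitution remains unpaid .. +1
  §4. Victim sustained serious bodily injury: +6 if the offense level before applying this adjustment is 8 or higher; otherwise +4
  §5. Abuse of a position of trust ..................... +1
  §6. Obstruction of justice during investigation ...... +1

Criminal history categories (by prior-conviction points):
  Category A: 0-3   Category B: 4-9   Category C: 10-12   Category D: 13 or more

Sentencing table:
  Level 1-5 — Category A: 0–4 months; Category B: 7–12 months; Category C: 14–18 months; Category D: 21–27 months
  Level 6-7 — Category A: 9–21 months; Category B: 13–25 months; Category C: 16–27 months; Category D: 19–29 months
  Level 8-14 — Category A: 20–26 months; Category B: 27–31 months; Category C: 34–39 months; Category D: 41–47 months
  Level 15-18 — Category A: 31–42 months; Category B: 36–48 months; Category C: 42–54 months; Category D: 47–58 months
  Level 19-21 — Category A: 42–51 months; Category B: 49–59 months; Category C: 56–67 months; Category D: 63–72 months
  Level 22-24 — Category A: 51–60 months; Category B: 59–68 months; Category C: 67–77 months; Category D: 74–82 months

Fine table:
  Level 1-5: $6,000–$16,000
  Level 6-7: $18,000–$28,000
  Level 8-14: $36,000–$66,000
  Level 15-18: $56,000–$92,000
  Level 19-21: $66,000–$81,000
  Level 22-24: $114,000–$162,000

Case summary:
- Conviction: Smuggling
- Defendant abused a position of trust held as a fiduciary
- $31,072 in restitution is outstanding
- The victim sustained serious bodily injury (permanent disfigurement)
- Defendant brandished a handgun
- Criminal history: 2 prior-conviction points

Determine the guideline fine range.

Base offense level for smuggling: 10.
§1 applies: 10 + 4 = 14.
§3 applies: 14 + 1 = 15.
§4 applies (level before this adjustment is 15 ≥ 8, so +6): 15 + 6 = 21.
§5 applies: 21 + 1 = 22.
Final offense level: 22.
Level 22 falls in the 22-24 band.
Fine table: Level 22-24 → $114,000–$162,000.

$114,000–$162,000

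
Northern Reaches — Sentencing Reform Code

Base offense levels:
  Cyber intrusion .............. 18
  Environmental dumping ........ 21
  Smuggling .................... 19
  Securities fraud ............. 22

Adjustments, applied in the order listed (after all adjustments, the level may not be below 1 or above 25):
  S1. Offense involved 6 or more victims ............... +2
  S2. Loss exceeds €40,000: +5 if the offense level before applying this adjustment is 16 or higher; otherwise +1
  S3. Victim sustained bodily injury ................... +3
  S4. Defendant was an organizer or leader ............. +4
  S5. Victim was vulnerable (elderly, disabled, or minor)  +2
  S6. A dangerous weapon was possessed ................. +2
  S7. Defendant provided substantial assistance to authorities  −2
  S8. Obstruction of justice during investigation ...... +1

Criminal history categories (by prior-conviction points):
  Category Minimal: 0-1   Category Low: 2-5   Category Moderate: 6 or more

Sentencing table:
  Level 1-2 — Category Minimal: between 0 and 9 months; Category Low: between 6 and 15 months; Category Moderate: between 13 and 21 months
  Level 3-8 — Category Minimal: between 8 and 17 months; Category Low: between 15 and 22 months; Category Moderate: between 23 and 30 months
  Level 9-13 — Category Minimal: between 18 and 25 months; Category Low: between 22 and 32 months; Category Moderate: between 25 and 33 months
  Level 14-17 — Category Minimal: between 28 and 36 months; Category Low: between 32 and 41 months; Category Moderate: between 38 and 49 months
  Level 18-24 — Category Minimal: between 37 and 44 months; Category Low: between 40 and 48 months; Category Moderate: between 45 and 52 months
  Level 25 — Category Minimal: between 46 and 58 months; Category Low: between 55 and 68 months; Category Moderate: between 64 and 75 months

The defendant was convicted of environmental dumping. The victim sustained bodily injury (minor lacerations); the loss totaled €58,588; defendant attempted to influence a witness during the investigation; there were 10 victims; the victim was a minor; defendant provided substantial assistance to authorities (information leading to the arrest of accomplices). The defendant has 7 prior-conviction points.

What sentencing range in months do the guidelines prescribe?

64-75 months

Base offense level for environmental dumping: 21.
S1 applies: 21 + 2 = 23.
S2 applies (level before this adjustment is 23 ≥ 16, so +5): 23 + 5 = 28.
S3 applies: 28 + 3 = 31.
S4 does not apply.
S5 applies: 31 + 2 = 33.
S7 applies: 33 − 2 = 31.
S8 applies: 31 + 1 = 32.
Level 32 exceeds the maximum of 25; capped at 25.
Final offense level: 25.
Criminal history: 7 prior points → Category Moderate (6+).
Level 25 falls in the 25 band.
Grid: Level 25 × Category Moderate = 64-75 months.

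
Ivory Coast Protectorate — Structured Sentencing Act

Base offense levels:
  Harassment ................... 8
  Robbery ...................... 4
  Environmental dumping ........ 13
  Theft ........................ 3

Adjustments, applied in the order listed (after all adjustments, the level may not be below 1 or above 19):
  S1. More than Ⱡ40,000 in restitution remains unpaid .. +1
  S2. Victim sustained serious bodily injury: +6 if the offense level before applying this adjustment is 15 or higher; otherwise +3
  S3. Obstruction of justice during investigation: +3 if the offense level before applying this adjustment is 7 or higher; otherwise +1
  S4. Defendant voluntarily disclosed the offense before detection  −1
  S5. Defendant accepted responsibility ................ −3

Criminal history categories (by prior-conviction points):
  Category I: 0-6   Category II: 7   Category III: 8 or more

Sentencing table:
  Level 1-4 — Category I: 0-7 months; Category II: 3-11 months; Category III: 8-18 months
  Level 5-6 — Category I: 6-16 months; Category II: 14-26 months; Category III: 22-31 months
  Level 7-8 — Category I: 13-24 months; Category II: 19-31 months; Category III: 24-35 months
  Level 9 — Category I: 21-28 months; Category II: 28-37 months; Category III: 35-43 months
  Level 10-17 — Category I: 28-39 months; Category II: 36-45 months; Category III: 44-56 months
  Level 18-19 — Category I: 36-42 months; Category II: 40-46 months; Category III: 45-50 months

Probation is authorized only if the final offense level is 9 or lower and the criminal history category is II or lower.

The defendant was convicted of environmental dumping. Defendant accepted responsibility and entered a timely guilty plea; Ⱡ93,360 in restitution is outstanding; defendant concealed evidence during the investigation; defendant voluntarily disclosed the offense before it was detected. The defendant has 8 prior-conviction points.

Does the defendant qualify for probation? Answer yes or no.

Base offense level for environmental dumping: 13.
S1 applies: 13 + 1 = 14.
S3 applies (level before this adjustment is 14 ≥ 7, so +3): 14 + 3 = 17.
S4 applies: 17 − 1 = 16.
S5 applies: 16 − 3 = 13.
Final offense level: 13.
Criminal history: 8 prior points → Category III (8+).
Level 13 falls in the 10-17 band.
Grid: Level 10-17 × Category III = 44-56 months.
Probation check: level 13 > 9 and category III > II → not eligible.

No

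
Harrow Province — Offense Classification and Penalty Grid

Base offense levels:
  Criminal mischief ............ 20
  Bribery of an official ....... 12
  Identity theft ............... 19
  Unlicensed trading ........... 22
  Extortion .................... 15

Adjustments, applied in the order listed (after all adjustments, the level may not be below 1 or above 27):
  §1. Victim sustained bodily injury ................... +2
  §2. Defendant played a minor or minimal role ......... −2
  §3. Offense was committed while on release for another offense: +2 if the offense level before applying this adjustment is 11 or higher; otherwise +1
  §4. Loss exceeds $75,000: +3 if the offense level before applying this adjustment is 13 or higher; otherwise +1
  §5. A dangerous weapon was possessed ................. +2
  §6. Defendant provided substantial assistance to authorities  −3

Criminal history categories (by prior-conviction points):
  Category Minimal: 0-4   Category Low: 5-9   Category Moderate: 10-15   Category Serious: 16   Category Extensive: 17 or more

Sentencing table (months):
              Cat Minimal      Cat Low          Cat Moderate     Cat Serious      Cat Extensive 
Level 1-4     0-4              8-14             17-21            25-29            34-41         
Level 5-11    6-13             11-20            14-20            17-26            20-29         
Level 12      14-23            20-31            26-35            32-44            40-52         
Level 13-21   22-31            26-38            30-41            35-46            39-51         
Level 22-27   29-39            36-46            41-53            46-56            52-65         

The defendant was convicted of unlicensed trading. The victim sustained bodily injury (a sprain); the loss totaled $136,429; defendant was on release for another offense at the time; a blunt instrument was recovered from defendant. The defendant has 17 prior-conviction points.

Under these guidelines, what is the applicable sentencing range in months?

Base offense level for unlicensed trading: 22.
§1 applies: 22 + 2 = 24.
§3 applies (level before this adjustment is 24 ≥ 11, so +2): 24 + 2 = 26.
§4 applies (level before this adjustment is 26 ≥ 13, so +3): 26 + 3 = 29.
§5 applies: 29 + 2 = 31.
Level 31 exceeds the maximum of 27; capped at 27.
Final offense level: 27.
Criminal history: 17 prior points → Category Extensive (17+).
Level 27 falls in the 22-27 band.
Grid: Level 22-27 × Category Extensive = 52-65 months.

52-65 months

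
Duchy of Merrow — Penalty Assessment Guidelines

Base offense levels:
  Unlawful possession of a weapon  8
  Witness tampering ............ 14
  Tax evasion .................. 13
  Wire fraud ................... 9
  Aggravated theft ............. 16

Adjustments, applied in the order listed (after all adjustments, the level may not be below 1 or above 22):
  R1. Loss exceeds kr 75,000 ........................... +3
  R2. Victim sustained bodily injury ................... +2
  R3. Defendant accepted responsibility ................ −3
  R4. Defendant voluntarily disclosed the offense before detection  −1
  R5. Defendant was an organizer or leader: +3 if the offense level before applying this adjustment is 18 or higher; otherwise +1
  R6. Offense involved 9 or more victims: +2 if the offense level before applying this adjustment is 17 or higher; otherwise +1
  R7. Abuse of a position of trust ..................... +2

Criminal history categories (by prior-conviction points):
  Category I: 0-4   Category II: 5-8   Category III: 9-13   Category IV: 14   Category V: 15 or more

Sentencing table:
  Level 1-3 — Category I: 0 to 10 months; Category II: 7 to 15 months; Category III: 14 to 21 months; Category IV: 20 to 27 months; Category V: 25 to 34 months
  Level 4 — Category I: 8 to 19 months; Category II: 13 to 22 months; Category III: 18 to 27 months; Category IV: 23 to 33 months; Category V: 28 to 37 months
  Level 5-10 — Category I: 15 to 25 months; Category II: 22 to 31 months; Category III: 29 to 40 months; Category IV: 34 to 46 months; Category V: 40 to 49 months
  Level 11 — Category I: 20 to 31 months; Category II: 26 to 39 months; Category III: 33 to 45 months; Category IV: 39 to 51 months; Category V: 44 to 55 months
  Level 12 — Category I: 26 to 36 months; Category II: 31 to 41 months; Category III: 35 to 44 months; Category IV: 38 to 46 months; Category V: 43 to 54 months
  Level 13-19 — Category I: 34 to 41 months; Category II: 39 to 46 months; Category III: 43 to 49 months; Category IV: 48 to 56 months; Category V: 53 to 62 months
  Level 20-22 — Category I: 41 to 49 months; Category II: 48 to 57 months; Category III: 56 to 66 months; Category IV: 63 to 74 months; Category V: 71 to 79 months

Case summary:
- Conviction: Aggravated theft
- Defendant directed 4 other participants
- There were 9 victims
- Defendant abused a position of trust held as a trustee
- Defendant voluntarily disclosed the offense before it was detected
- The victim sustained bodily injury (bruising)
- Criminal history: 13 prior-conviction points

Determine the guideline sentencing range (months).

56-66 months

Base offense level for aggravated theft: 16.
R1 does not apply.
R2 applies: 16 + 2 = 18.
R4 applies: 18 − 1 = 17.
R5 applies (level before this adjustment is 17 < 18, so +1): 17 + 1 = 18.
R6 applies (level before this adjustment is 18 ≥ 17, so +2): 18 + 2 = 20.
R7 applies: 20 + 2 = 22.
Final offense level: 22.
Criminal history: 13 prior points → Category III (9-13).
Level 22 falls in the 20-22 band.
Grid: Level 20-22 × Category III = 56-66 months.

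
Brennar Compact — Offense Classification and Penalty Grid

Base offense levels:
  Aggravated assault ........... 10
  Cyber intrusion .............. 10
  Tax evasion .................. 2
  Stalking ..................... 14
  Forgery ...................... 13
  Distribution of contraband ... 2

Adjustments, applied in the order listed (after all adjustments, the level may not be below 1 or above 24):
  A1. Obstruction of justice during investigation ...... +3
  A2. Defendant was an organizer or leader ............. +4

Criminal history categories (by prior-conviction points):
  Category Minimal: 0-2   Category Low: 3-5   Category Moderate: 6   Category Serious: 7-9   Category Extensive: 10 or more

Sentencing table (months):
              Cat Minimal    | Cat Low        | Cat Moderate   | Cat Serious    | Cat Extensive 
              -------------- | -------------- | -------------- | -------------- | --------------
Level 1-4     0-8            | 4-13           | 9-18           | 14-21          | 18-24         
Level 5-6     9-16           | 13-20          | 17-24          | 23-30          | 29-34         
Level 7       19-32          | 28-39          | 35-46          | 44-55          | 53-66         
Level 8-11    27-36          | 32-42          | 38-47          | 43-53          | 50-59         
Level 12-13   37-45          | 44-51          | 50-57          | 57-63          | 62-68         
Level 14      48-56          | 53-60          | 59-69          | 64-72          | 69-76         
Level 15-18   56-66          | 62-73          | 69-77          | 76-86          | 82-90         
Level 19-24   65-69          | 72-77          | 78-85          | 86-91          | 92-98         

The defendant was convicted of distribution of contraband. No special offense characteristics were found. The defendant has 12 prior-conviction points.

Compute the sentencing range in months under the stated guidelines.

18-24 months

Base offense level for distribution of contraband: 2.
Final offense level: 2.
Criminal history: 12 prior points → Category Extensive (10+).
Level 2 falls in the 1-4 band.
Grid: Level 1-4 × Category Extensive = 18-24 months.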